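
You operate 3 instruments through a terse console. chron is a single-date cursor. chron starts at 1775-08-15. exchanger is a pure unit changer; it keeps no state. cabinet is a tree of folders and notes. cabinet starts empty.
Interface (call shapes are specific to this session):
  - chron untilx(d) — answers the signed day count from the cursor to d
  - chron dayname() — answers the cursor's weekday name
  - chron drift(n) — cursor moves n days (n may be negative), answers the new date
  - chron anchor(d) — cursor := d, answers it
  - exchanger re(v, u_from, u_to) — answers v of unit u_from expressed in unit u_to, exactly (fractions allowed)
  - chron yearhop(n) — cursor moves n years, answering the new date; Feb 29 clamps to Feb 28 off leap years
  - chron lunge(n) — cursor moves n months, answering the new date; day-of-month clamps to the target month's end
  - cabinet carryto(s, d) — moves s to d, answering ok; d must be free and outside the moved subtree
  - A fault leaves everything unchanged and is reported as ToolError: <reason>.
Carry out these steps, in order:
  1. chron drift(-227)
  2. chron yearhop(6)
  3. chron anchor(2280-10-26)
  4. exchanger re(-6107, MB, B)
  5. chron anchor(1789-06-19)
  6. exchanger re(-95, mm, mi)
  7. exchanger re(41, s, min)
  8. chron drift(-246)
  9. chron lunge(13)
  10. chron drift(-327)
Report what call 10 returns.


Answer: 1788-12-24

Derivation:
# 1. chron drift(-227) => 1774-12-31
# 2. chron yearhop(6) => 1780-12-31
# 3. chron anchor(2280-10-26) => 2280-10-26
# 4. exchanger re(-6107, MB, B) => -6107000000
# 5. chron anchor(1789-06-19) => 1789-06-19
# 6. exchanger re(-95, mm, mi) => -95/1609344
# 7. exchanger re(41, s, min) => 41/60
# 8. chron drift(-246) => 1788-10-16
# 9. chron lunge(13) => 1789-11-16
# 10. chron drift(-327) => 1788-12-24


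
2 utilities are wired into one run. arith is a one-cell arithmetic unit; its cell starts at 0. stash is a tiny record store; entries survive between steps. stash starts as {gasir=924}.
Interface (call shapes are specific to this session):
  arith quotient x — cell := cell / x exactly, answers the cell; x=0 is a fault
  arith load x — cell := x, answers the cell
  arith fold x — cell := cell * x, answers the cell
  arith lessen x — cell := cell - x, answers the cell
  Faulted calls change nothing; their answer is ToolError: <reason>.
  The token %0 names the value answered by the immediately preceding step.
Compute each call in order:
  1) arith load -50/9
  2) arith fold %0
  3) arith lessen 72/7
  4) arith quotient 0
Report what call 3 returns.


I run arith load(-50/9), which returns -50/9.
Invoking arith fold(%0), and observe 2500/81.
I use arith lessen(72/7), — result: 11668/567.
I use arith quotient(0), and see ToolError: division by zero.

Answer: 11668/567


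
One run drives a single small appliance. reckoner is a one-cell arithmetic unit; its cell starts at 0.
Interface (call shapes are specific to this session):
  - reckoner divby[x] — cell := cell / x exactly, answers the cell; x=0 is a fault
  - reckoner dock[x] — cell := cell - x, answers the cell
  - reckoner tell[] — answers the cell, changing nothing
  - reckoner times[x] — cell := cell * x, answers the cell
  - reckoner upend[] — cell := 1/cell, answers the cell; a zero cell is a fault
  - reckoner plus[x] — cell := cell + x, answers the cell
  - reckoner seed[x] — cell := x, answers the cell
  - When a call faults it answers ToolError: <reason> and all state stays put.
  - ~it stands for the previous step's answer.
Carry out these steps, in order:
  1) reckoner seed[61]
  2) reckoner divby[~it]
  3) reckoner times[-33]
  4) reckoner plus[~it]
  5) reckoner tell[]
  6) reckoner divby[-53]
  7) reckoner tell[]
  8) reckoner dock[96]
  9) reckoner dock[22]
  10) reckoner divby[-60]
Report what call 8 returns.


Answer: -5022/53

Derivation:
// reckoner seed(x=61) => 61
// reckoner divby(x=~it) => 1
// reckoner times(x=-33) => -33
// reckoner plus(x=~it) => -66
// reckoner tell() => -66
// reckoner divby(x=-53) => 66/53
// reckoner tell() => 66/53
// reckoner dock(x=96) => -5022/53
// reckoner dock(x=22) => -6188/53
// reckoner divby(x=-60) => 1547/795


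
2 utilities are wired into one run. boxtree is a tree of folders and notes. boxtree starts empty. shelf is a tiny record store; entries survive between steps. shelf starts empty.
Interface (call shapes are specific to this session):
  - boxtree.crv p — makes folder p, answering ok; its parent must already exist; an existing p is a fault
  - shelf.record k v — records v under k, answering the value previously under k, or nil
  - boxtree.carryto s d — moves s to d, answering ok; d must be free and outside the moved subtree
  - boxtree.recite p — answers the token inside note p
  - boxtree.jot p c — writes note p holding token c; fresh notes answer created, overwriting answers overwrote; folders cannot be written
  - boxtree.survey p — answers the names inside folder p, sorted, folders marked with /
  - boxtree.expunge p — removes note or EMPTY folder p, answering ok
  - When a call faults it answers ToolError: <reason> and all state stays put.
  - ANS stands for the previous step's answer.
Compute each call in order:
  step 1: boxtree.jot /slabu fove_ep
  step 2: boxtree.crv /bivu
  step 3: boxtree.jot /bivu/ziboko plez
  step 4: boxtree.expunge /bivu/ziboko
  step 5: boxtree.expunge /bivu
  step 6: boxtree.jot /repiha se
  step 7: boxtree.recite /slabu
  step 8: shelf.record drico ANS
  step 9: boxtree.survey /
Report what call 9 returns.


I invoke boxtree.jot on p→/slabu, c→fove_ep, and see created.
Then boxtree.crv on p→/bivu: ok.
I try boxtree.jot on p→/bivu/ziboko, c→plez, yielding created.
I use boxtree.expunge on p→/bivu/ziboko, and get ok.
Next I call boxtree.expunge on p→/bivu, — result: ok.
Then boxtree.jot on p→/repiha, c→se, and see created.
Using boxtree.recite on p→/slabu, — result: fove_ep.
I try shelf.record on k→drico, v→ANS, → nil.
Using boxtree.survey on p→/, and observe [repiha, slabu].

Answer: [repiha, slabu]


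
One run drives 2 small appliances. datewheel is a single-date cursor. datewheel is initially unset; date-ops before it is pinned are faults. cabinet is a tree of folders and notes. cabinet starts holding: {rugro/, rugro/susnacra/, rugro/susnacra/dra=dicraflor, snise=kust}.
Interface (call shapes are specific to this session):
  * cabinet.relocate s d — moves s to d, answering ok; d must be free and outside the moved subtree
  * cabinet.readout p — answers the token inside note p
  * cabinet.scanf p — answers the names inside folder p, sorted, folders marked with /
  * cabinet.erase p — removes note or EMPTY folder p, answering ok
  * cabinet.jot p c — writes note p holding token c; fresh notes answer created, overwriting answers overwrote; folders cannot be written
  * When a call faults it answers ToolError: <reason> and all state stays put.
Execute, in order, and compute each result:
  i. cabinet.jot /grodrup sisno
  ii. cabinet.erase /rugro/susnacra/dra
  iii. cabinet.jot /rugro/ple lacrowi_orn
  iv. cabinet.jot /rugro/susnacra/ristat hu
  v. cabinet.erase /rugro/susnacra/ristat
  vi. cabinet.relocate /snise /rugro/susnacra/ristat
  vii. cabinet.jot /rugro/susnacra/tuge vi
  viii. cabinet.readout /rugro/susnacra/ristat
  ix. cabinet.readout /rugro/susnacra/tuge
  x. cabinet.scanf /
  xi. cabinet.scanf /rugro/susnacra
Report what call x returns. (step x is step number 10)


Answer: [grodrup, rugro/]

Derivation:
-> jot(p→/grodrup, c→sisno)
<- created
-> erase(p→/rugro/susnacra/dra)
<- ok
-> jot(p→/rugro/ple, c→lacrowi_orn)
<- created
-> jot(p→/rugro/susnacra/ristat, c→hu)
<- created
-> erase(p→/rugro/susnacra/ristat)
<- ok
-> relocate(s→/snise, d→/rugro/susnacra/ristat)
<- ok
-> jot(p→/rugro/susnacra/tuge, c→vi)
<- created
-> readout(p→/rugro/susnacra/ristat)
<- kust
-> readout(p→/rugro/susnacra/tuge)
<- vi
-> scanf(p→/)
<- [grodrup, rugro/]
-> scanf(p→/rugro/susnacra)
<- [ristat, tuge]


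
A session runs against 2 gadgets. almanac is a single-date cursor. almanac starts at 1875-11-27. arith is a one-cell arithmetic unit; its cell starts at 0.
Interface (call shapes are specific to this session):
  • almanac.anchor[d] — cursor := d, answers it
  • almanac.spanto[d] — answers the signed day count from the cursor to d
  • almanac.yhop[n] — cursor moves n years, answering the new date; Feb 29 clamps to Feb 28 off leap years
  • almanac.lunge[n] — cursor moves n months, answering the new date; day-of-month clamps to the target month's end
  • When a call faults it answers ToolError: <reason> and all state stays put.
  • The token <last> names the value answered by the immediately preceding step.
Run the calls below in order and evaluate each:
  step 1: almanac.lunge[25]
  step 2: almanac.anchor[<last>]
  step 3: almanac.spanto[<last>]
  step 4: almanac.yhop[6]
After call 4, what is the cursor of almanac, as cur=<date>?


Answer: cur=1883-12-27

Derivation:
-> almanac.lunge(n→25)
<- 1877-12-27
-> almanac.anchor(d→<last>)
<- 1877-12-27
-> almanac.spanto(d→<last>)
<- 0
-> almanac.yhop(n→6)
<- 1883-12-27


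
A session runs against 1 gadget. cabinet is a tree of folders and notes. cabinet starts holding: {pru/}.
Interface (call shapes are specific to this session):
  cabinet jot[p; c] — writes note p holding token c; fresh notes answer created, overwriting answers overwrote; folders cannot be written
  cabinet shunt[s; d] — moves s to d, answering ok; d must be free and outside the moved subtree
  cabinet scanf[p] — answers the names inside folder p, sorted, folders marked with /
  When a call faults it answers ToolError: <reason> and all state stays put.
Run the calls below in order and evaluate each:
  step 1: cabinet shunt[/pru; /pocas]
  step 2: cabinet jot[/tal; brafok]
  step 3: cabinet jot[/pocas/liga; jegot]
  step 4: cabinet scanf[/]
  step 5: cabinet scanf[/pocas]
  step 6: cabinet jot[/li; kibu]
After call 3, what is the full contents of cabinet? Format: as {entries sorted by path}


Answer: {pocas/, pocas/liga=jegot, tal=brafok}

Derivation:
! 1. cabinet shunt(s→/pru, d→/pocas) == ok
! 2. cabinet jot(p→/tal, c→brafok) == created
! 3. cabinet jot(p→/pocas/liga, c→jegot) == created
! 4. cabinet scanf(p→/) == [pocas/, tal]
! 5. cabinet scanf(p→/pocas) == [liga]
! 6. cabinet jot(p→/li, c→kibu) == created


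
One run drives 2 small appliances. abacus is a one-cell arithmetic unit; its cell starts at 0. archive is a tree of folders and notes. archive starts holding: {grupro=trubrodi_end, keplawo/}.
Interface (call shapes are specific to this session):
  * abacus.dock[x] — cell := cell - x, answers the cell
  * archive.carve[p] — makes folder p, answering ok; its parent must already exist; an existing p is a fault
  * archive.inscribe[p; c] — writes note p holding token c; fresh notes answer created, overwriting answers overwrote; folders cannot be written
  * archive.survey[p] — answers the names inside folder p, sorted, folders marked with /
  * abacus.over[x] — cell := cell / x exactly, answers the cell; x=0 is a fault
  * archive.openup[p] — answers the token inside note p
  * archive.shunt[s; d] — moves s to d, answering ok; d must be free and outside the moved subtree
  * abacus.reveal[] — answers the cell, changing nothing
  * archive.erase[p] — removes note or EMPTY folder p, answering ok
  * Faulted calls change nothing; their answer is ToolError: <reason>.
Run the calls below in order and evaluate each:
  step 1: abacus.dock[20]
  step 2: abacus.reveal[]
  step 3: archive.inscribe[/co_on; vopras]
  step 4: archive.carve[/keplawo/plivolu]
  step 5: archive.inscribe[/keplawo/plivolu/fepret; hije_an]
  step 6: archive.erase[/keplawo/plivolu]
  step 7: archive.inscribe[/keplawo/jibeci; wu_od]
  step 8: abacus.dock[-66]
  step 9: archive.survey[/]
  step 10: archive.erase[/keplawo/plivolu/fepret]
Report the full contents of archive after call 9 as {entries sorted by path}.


-> abacus.dock(x→20)
<- -20
-> abacus.reveal()
<- -20
-> archive.inscribe(p→/co_on, c→vopras)
<- created
-> archive.carve(p→/keplawo/plivolu)
<- ok
-> archive.inscribe(p→/keplawo/plivolu/fepret, c→hije_an)
<- created
-> archive.erase(p→/keplawo/plivolu)
<- ToolError: not empty
-> archive.inscribe(p→/keplawo/jibeci, c→wu_od)
<- created
-> abacus.dock(x→-66)
<- 46
-> archive.survey(p→/)
<- [co_on, grupro, keplawo/]
-> archive.erase(p→/keplawo/plivolu/fepret)
<- ok

Answer: {co_on=vopras, grupro=trubrodi_end, keplawo/, keplawo/jibeci=wu_od, keplawo/plivolu/, keplawo/plivolu/fepret=hije_an}


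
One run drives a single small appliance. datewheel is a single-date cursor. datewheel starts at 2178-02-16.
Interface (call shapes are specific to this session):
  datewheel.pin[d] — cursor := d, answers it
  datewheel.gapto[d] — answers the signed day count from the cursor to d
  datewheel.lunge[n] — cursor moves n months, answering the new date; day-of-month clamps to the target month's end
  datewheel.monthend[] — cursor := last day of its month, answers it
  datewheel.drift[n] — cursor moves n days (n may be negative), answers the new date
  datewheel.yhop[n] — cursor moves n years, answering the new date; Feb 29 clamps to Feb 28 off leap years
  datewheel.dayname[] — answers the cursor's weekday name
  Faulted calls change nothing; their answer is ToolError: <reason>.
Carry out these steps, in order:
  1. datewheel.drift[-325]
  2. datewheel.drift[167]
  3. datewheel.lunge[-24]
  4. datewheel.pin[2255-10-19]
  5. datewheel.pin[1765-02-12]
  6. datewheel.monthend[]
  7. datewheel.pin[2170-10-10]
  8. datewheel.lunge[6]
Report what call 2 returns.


CALL datewheel.drift[n→-325]
RET  2177-03-28
CALL datewheel.drift[n→167]
RET  2177-09-11
CALL datewheel.lunge[n→-24]
RET  2175-09-11
CALL datewheel.pin[d→2255-10-19]
RET  2255-10-19
CALL datewheel.pin[d→1765-02-12]
RET  1765-02-12
CALL datewheel.monthend[]
RET  1765-02-28
CALL datewheel.pin[d→2170-10-10]
RET  2170-10-10
CALL datewheel.lunge[n→6]
RET  2171-04-10

Answer: 2177-09-11


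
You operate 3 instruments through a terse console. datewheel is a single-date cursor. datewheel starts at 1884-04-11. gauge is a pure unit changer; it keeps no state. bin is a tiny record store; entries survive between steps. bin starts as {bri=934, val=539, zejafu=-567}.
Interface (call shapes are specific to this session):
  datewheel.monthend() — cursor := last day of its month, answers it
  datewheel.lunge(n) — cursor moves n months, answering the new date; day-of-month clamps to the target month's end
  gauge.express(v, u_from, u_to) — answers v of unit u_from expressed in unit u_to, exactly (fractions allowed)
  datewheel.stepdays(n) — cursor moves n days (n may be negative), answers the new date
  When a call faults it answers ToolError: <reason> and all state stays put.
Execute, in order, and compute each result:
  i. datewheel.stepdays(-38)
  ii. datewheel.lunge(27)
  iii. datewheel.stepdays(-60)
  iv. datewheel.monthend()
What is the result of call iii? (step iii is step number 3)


Answer: 1886-04-05

Derivation:
[in] stepdays -38
:: 1884-03-04
[in] lunge 27
:: 1886-06-04
[in] stepdays -60
:: 1886-04-05
[in] monthend
:: 1886-04-30


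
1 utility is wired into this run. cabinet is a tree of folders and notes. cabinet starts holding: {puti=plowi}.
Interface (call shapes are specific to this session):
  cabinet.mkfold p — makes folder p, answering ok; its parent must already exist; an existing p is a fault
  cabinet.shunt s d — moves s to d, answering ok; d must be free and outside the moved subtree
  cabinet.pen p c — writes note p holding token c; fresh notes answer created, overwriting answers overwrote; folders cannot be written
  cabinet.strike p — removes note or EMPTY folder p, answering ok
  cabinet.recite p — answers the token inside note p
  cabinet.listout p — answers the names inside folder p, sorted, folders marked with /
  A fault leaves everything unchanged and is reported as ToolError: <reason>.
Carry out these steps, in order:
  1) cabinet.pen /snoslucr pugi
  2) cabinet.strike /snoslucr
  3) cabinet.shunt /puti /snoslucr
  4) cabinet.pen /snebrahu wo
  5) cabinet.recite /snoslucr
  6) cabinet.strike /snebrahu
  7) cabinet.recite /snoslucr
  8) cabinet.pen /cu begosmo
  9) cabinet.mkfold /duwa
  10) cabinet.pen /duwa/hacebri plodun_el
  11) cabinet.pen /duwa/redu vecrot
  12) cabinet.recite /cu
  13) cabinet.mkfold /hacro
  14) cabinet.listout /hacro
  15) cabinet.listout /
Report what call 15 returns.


Answer: [cu, duwa/, hacro/, snoslucr]

Derivation:
> cabinet.pen p=/snoslucr c=pugi
[out] created
> cabinet.strike p=/snoslucr
[out] ok
> cabinet.shunt s=/puti d=/snoslucr
[out] ok
> cabinet.pen p=/snebrahu c=wo
[out] created
> cabinet.recite p=/snoslucr
[out] plowi
> cabinet.strike p=/snebrahu
[out] ok
> cabinet.recite p=/snoslucr
[out] plowi
> cabinet.pen p=/cu c=begosmo
[out] created
> cabinet.mkfold p=/duwa
[out] ok
> cabinet.pen p=/duwa/hacebri c=plodun_el
[out] created
> cabinet.pen p=/duwa/redu c=vecrot
[out] created
> cabinet.recite p=/cu
[out] begosmo
> cabinet.mkfold p=/hacro
[out] ok
> cabinet.listout p=/hacro
[out] []
> cabinet.listout p=/
[out] [cu, duwa/, hacro/, snoslucr]


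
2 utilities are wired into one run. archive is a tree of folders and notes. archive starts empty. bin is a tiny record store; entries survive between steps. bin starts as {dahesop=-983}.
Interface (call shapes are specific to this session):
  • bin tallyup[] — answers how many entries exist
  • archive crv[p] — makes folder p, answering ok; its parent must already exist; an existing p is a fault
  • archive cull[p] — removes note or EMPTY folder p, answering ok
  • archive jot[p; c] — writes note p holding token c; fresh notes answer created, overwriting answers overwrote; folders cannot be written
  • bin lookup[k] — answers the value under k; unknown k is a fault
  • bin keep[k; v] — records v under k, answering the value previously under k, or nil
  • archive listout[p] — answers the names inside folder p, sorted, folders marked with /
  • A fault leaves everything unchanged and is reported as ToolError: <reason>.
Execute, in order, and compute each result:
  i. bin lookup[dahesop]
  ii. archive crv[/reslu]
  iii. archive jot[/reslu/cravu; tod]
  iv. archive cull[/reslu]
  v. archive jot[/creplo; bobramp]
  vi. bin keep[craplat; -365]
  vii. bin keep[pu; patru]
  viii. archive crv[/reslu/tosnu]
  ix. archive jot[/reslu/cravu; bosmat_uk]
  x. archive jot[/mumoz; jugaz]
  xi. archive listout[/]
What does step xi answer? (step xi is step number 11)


→ bin lookup(k→dahesop)
← -983
→ archive crv(p→/reslu)
← ok
→ archive jot(p→/reslu/cravu, c→tod)
← created
→ archive cull(p→/reslu)
← ToolError: not empty
→ archive jot(p→/creplo, c→bobramp)
← created
→ bin keep(k→craplat, v→-365)
← nil
→ bin keep(k→pu, v→patru)
← nil
→ archive crv(p→/reslu/tosnu)
← ok
→ archive jot(p→/reslu/cravu, c→bosmat_uk)
← overwrote
→ archive jot(p→/mumoz, c→jugaz)
← created
→ archive listout(p→/)
← [creplo, mumoz, reslu/]

Answer: [creplo, mumoz, reslu/]


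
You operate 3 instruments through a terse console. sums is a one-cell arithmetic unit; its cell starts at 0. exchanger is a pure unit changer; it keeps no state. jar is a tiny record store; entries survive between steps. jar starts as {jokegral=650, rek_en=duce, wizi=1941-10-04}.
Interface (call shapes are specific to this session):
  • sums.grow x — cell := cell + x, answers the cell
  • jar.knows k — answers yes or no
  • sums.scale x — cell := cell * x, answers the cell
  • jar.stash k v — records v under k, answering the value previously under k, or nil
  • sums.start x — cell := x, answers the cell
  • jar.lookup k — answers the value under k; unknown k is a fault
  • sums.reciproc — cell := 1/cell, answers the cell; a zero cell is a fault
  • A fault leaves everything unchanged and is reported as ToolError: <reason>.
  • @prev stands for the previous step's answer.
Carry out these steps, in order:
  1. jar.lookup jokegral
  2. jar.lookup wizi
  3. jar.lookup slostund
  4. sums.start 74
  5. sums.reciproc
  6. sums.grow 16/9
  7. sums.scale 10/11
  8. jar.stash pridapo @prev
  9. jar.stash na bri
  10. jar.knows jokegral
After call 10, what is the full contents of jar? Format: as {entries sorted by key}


Answer: {jokegral=650, na=bri, pridapo=5965/3663, rek_en=duce, wizi=1941-10-04}

Derivation:
I invoke lookup(jokegral), and get 650.
Calling lookup(wizi), and observe 1941-10-04.
I invoke lookup(slostund), → ToolError: no such key slostund.
I try start(74), which returns 74.
Now I run reciproc, and see 1/74.
I try grow(16/9), — result: 1193/666.
Now I run scale(10/11), → 5965/3663.
I run stash(pridapo, @prev), and observe nil.
Calling stash(na, bri), and see nil.
Next I call knows(jokegral), and see yes.


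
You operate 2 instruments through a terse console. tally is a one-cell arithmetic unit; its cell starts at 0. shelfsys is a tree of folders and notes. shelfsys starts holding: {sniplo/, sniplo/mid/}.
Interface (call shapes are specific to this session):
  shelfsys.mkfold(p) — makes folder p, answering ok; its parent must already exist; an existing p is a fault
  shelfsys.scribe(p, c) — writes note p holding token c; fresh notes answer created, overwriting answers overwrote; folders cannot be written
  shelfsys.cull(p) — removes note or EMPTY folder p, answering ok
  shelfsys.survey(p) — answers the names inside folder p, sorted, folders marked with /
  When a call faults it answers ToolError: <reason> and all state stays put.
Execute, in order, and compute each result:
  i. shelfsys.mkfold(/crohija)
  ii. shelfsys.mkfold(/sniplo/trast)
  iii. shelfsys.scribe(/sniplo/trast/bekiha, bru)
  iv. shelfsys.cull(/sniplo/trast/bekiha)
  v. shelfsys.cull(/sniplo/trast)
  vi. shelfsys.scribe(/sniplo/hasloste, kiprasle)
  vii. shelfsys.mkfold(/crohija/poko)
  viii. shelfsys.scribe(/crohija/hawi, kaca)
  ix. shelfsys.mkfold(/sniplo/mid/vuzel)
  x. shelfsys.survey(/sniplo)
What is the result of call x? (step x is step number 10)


Answer: [hasloste, mid/]

Derivation:
Act: mkfold[p: /crohija]
Obs: ok
Act: mkfold[p: /sniplo/trast]
Obs: ok
Act: scribe[p: /sniplo/trast/bekiha; c: bru]
Obs: created
Act: cull[p: /sniplo/trast/bekiha]
Obs: ok
Act: cull[p: /sniplo/trast]
Obs: ok
Act: scribe[p: /sniplo/hasloste; c: kiprasle]
Obs: created
Act: mkfold[p: /crohija/poko]
Obs: ok
Act: scribe[p: /crohija/hawi; c: kaca]
Obs: created
Act: mkfold[p: /sniplo/mid/vuzel]
Obs: ok
Act: survey[p: /sniplo]
Obs: [hasloste, mid/]


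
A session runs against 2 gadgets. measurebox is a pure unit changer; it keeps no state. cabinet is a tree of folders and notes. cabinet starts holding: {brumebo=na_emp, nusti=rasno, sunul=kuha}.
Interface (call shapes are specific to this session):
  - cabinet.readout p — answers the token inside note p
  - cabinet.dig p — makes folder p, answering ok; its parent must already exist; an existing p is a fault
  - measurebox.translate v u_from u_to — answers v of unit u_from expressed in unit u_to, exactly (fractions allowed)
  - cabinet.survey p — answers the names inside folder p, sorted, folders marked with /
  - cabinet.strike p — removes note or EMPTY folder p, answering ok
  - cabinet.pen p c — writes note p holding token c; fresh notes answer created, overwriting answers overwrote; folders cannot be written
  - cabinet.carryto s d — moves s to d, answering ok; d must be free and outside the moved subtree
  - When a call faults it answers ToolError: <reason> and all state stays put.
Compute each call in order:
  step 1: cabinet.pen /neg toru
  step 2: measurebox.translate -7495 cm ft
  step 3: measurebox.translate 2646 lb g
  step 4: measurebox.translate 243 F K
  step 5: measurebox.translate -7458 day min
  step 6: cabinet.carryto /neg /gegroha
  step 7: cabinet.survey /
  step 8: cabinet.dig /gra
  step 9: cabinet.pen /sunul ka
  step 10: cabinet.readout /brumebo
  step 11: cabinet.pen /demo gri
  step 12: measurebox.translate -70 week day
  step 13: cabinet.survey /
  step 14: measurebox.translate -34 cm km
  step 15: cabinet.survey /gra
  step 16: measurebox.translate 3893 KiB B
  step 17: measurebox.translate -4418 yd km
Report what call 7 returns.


·→ cabinet.pen(p: /neg, c: toru)
·← created
·→ measurebox.translate(v: -7495, u_from: cm, u_to: ft)
·← -187375/762
·→ measurebox.translate(v: 2646, u_from: lb, u_to: g)
·← 60010270551/50000
·→ measurebox.translate(v: 243, u_from: F, u_to: K)
·← 70267/180
·→ measurebox.translate(v: -7458, u_from: day, u_to: min)
·← -10739520
·→ cabinet.carryto(s: /neg, d: /gegroha)
·← ok
·→ cabinet.survey(p: /)
·← [brumebo, gegroha, nusti, sunul]
·→ cabinet.dig(p: /gra)
·← ok
·→ cabinet.pen(p: /sunul, c: ka)
·← overwrote
·→ cabinet.readout(p: /brumebo)
·← na_emp
·→ cabinet.pen(p: /demo, c: gri)
·← created
·→ measurebox.translate(v: -70, u_from: week, u_to: day)
·← -490
·→ cabinet.survey(p: /)
·← [brumebo, demo, gegroha, gra/, nusti, sunul]
·→ measurebox.translate(v: -34, u_from: cm, u_to: km)
·← -17/50000
·→ cabinet.survey(p: /gra)
·← []
·→ measurebox.translate(v: 3893, u_from: KiB, u_to: B)
·← 3986432
·→ measurebox.translate(v: -4418, u_from: yd, u_to: km)
·← -2524887/625000

Answer: [brumebo, gegroha, nusti, sunul]


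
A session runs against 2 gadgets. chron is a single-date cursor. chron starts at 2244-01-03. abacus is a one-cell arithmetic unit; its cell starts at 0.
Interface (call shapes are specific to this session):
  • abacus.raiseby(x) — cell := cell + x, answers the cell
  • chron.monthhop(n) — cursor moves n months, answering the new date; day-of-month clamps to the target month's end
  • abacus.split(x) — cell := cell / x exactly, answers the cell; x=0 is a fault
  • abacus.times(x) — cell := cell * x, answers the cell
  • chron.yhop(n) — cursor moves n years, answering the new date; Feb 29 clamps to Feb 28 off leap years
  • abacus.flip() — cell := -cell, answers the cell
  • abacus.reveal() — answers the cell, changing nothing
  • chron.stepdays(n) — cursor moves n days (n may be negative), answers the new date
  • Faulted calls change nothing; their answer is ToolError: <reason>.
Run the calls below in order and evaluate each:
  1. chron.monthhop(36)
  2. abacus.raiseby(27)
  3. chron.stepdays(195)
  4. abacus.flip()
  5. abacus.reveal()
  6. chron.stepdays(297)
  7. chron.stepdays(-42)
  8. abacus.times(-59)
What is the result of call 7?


Answer: 2248-03-28

Derivation:
% monthhop n: 36
:: 2247-01-03
% raiseby x: 27
:: 27
% stepdays n: 195
:: 2247-07-17
% flip
:: -27
% reveal
:: -27
% stepdays n: 297
:: 2248-05-09
% stepdays n: -42
:: 2248-03-28
% times x: -59
:: 1593


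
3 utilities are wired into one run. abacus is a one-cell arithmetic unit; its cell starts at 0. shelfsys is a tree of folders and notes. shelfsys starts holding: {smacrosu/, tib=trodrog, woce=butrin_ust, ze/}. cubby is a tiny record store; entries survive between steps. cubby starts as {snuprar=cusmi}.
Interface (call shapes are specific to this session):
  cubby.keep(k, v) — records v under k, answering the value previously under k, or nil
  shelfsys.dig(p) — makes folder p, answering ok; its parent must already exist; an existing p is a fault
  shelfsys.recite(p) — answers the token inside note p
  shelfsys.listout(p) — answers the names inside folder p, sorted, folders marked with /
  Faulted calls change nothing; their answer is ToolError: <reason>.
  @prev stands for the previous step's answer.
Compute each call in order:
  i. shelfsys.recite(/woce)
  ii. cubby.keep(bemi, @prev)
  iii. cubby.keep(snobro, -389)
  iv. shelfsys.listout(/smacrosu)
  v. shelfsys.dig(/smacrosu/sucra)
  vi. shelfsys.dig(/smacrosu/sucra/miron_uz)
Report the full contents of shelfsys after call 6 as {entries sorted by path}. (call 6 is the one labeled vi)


// shelfsys.recite(p→/woce) == butrin_ust
// cubby.keep(k→bemi, v→@prev) == nil
// cubby.keep(k→snobro, v→-389) == nil
// shelfsys.listout(p→/smacrosu) == []
// shelfsys.dig(p→/smacrosu/sucra) == ok
// shelfsys.dig(p→/smacrosu/sucra/miron_uz) == ok

Answer: {smacrosu/, smacrosu/sucra/, smacrosu/sucra/miron_uz/, tib=trodrog, woce=butrin_ust, ze/}


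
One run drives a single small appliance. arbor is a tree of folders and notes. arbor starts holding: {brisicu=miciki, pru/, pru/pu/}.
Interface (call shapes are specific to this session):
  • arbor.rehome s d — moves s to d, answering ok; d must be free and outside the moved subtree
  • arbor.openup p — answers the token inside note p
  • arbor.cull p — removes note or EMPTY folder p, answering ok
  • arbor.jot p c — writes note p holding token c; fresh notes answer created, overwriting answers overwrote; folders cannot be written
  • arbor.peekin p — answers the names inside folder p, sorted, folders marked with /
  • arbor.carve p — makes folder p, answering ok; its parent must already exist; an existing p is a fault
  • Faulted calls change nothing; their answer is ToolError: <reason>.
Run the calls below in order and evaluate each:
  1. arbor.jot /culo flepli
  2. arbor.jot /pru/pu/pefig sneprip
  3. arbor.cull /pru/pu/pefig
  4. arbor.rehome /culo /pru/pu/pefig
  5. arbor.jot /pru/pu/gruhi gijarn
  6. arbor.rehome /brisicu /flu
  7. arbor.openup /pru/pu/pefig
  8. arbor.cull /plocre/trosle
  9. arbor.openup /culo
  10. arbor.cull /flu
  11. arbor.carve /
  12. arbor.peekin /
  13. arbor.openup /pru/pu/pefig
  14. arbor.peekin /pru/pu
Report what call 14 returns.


[in] arbor.jot p: /culo c: flepli
  created
[in] arbor.jot p: /pru/pu/pefig c: sneprip
  created
[in] arbor.cull p: /pru/pu/pefig
  ok
[in] arbor.rehome s: /culo d: /pru/pu/pefig
  ok
[in] arbor.jot p: /pru/pu/gruhi c: gijarn
  created
[in] arbor.rehome s: /brisicu d: /flu
  ok
[in] arbor.openup p: /pru/pu/pefig
  flepli
[in] arbor.cull p: /plocre/trosle
  ToolError: not found
[in] arbor.openup p: /culo
  ToolError: not found
[in] arbor.cull p: /flu
  ok
[in] arbor.carve p: /
  ToolError: exists
[in] arbor.peekin p: /
  [pru/]
[in] arbor.openup p: /pru/pu/pefig
  flepli
[in] arbor.peekin p: /pru/pu
  [gruhi, pefig]

Answer: [gruhi, pefig]


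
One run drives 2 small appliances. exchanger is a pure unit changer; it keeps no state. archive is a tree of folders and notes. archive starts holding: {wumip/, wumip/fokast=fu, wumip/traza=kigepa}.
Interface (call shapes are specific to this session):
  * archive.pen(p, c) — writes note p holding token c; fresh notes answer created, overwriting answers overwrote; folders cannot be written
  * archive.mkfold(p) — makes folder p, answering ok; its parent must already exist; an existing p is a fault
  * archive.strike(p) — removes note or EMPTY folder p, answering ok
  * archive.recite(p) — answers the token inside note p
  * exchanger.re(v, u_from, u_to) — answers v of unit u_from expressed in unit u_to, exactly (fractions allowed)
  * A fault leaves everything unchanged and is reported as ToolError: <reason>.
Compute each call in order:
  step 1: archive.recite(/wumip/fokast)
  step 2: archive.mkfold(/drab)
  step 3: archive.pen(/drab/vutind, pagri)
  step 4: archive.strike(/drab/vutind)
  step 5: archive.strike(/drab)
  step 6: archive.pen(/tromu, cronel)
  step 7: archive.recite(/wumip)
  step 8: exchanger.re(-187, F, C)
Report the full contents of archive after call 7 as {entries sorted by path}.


Answer: {tromu=cronel, wumip/, wumip/fokast=fu, wumip/traza=kigepa}

Derivation:
==> recite(/wumip/fokast)
<== fu
==> mkfold(/drab)
<== ok
==> pen(/drab/vutind, pagri)
<== created
==> strike(/drab/vutind)
<== ok
==> strike(/drab)
<== ok
==> pen(/tromu, cronel)
<== created
==> recite(/wumip)
<== ToolError: is a directory
==> re(-187, F, C)
<== -365/3


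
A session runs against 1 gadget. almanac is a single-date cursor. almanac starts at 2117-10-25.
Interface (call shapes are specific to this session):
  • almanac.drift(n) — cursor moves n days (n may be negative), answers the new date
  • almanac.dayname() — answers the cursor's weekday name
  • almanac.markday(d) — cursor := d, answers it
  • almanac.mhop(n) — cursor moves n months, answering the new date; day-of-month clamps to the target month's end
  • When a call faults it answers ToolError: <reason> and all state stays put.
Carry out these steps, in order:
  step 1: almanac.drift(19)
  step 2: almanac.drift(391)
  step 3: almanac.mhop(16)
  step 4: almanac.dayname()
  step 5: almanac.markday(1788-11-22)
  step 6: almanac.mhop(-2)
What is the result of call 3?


Answer: 2120-04-09

Derivation:
;; drift(n=19) -> 2117-11-13
;; drift(n=391) -> 2118-12-09
;; mhop(n=16) -> 2120-04-09
;; dayname() -> Tuesday
;; markday(d=1788-11-22) -> 1788-11-22
;; mhop(n=-2) -> 1788-09-22


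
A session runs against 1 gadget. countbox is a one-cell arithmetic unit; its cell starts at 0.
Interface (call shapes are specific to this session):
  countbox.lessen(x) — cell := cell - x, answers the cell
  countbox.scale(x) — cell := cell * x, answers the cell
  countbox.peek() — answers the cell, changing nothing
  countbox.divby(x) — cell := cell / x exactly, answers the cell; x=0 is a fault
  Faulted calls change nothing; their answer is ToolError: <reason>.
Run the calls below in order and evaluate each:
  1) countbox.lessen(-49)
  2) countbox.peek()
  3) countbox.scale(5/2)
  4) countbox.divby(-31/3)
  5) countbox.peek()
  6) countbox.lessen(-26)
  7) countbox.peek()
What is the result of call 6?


>>> countbox.lessen x: -49
:: 49
>>> countbox.peek
:: 49
>>> countbox.scale x: 5/2
:: 245/2
>>> countbox.divby x: -31/3
:: -735/62
>>> countbox.peek
:: -735/62
>>> countbox.lessen x: -26
:: 877/62
>>> countbox.peek
:: 877/62

Answer: 877/62


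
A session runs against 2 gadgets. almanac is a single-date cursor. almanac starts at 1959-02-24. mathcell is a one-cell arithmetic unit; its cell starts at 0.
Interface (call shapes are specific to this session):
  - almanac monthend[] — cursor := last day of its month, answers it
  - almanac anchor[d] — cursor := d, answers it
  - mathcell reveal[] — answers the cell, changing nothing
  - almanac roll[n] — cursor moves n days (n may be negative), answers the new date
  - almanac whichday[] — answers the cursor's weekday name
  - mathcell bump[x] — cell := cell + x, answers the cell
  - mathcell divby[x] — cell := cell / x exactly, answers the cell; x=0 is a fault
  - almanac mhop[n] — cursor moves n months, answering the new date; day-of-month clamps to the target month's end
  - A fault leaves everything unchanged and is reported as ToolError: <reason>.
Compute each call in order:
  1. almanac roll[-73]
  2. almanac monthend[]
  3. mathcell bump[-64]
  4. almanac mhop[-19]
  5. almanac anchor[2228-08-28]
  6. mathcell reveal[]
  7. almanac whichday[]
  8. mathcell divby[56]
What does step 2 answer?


Answer: 1958-12-31

Derivation:
I invoke almanac roll with n='-73', and observe 1958-12-13.
Then almanac monthend(), and see 1958-12-31.
I use mathcell bump with x='-64', which returns -64.
Now I run almanac mhop with n='-19', — result: 1957-05-31.
I run almanac anchor with d='2228-08-28', yielding 2228-08-28.
Now I run mathcell reveal, and see -64.
I invoke almanac whichday(), and observe Thursday.
Next I call mathcell divby with x='56', giving -8/7.


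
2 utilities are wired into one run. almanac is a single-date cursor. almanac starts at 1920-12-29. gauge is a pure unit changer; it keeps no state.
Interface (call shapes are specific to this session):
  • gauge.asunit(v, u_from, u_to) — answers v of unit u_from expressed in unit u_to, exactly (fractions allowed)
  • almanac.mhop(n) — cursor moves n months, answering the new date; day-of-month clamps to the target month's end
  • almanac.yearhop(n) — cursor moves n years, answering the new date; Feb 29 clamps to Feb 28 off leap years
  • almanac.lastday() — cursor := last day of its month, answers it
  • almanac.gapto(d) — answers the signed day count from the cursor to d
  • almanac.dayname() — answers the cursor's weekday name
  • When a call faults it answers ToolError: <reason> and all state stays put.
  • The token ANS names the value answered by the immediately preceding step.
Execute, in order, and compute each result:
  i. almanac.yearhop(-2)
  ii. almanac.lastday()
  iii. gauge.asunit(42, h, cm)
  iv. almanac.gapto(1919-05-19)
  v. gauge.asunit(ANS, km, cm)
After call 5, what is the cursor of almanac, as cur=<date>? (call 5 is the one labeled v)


Step: almanac.yearhop[n=-2]
Result: 1918-12-29
Step: almanac.lastday[]
Result: 1918-12-31
Step: gauge.asunit[v=42; u_from=h; u_to=cm]
Result: ToolError: incompatible units
Step: almanac.gapto[d=1919-05-19]
Result: 139
Step: gauge.asunit[v=ANS; u_from=km; u_to=cm]
Result: 13900000

Answer: cur=1918-12-31


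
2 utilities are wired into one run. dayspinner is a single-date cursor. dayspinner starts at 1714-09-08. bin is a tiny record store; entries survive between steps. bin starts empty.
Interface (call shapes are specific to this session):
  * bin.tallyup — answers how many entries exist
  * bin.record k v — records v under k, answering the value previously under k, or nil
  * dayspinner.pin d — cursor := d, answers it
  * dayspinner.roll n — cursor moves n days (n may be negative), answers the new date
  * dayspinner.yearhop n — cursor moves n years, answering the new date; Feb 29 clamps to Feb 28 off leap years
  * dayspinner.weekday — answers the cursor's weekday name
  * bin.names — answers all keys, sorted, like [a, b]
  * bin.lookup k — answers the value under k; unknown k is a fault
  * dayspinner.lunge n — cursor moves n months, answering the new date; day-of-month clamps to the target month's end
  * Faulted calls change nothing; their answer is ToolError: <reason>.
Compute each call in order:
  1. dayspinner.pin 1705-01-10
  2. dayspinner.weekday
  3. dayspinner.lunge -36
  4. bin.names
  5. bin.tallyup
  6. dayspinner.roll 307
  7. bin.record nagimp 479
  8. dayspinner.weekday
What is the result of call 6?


I try dayspinner.pin with d=1705-01-10, — result: 1705-01-10.
Next I call dayspinner.weekday, and observe Saturday.
Invoking dayspinner.lunge with n=-36: 1702-01-10.
Using bin.names(), which returns [].
Now I run bin.tallyup, → 0.
Using dayspinner.roll with n=307, yielding 1702-11-13.
I call bin.record with k=nagimp, v=479, and see nil.
I try dayspinner.weekday: Monday.

Answer: 1702-11-13


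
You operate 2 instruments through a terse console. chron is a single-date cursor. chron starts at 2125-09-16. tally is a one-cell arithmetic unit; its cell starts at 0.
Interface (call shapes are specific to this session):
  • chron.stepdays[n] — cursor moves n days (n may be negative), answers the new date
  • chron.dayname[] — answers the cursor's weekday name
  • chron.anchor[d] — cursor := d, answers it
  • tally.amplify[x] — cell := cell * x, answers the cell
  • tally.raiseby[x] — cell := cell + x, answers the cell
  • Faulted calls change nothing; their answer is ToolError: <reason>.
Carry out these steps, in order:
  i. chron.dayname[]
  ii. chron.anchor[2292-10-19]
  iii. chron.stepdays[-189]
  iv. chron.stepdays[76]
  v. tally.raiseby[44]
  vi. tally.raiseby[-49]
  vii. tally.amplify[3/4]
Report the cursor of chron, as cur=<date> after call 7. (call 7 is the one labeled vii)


I invoke chron.dayname, and get Sunday.
I run chron.anchor(d='2292-10-19'), which returns 2292-10-19.
Invoking chron.stepdays(n='-189'), and see 2292-04-13.
Next I call chron.stepdays(n='76'), and get 2292-06-28.
Now I run tally.raiseby(x='44'), giving 44.
Invoking tally.raiseby(x='-49'), and get -5.
I call tally.amplify(x='3/4'): -15/4.

Answer: cur=2292-06-28


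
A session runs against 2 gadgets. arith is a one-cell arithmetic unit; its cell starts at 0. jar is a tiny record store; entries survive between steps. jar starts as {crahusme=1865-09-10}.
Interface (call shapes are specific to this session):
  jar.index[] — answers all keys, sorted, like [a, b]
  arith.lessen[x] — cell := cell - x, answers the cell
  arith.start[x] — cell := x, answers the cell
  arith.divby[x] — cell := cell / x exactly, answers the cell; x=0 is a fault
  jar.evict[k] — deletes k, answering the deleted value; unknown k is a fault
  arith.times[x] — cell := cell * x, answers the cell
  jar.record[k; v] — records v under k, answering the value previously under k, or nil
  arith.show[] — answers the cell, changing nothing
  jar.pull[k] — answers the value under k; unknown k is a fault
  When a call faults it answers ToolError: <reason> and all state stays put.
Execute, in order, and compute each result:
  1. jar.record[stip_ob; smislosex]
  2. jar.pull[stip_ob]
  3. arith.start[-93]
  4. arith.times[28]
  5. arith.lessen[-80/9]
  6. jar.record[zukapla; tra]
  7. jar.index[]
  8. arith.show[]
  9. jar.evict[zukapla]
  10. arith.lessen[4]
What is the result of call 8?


Do: jar.record[k: stip_ob; v: smislosex]
See: nil
Do: jar.pull[k: stip_ob]
See: smislosex
Do: arith.start[x: -93]
See: -93
Do: arith.times[x: 28]
See: -2604
Do: arith.lessen[x: -80/9]
See: -23356/9
Do: jar.record[k: zukapla; v: tra]
See: nil
Do: jar.index[]
See: [crahusme, stip_ob, zukapla]
Do: arith.show[]
See: -23356/9
Do: jar.evict[k: zukapla]
See: tra
Do: arith.lessen[x: 4]
See: -23392/9

Answer: -23356/9
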